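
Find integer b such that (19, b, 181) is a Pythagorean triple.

b² = c² - a² = 181² - 19² = 32761 - 361 = 32400
b = sqrt(32400) = 180

180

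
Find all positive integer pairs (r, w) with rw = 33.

The positive divisors of 33 are: 1, 3, 11, 33.
Each divisor d gives the pair (d, 33/d):
(1, 33), (3, 11), (11, 3), (33, 1)

(1, 33), (3, 11), (11, 3), (33, 1)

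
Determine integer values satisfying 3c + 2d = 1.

Step 1: Check solvability.
gcd(3, 2) = 1
Since 1 divides 1, solutions exist.

Step 2: Apply extended Euclidean algorithm to find gcd.
We find integers such that 3*x0 + 2*y0 = 1

Step 3: Scale the particular solution.
Multiply by 1/1 = 1:
c = 1, d = -1

Step 4: Verify.
3*(1) + 2*(-1) = 1 = 1 ✓

c = 1, d = -1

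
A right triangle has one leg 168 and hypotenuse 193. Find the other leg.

a² = c² - b² = 37249 - 28224 = 9025
a = 95

95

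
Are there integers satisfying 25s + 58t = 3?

Step 1: Compute gcd(25, 58).
gcd(25, 58) = 1

Step 2: Check divisibility.
Does 1 divide 3? 3 = 1 x 3, so yes.

By the theorem on linear Diophantine equations, 25s + 58t = 3 has integer solutions if and only if gcd(25, 58) divides 3. Since 1 | 3, solutions exist.

Yes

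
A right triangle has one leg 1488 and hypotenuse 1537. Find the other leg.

a² = c² - b² = 2362369 - 2214144 = 148225
a = 385

385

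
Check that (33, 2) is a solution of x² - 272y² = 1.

Compute x² = 33² = 1089
Compute 272y² = 272·2² = 272·4 = 1088
x² - 272y² = 1089 - 1088 = 1
Since this equals 1, (33, 2) is a solution.

Yes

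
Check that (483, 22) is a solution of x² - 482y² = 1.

Compute x² = 483² = 233289
Compute 482y² = 482·22² = 482·484 = 233288
x² - 482y² = 233289 - 233288 = 1
Since this equals 1, (483, 22) is a solution.

Yes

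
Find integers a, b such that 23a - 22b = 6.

Step 1: Check solvability.
gcd(23, 22) = 1
Since 1 divides 6, solutions exist.

Step 2: Apply extended Euclidean algorithm to find gcd.
We find integers such that 23*x0 + 22*y0 = 1

Step 3: Scale the particular solution.
Multiply by 6/1 = 6:
a = 6, b = 6

Step 4: Verify.
23*(6) - 22*(6) = 6 = 6 ✓

a = 6, b = 6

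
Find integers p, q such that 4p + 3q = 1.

Step 1: Check solvability.
gcd(4, 3) = 1
Since 1 divides 1, solutions exist.

Step 2: Apply extended Euclidean algorithm to find gcd.
We find integers such that 4*x0 + 3*y0 = 1

Step 3: Scale the particular solution.
Multiply by 1/1 = 1:
p = 1, q = -1

Step 4: Verify.
4*(1) + 3*(-1) = 1 = 1 ✓

p = 1, q = -1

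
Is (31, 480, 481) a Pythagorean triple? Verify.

Compute a² + b² = 31² + 480² = 961 + 230400 = 231361
Compute c² = 481² = 231361
Since 231361 = 231361, confirmed.

Yes, it is a Pythagorean triple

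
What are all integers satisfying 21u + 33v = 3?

Step 1: Compute gcd(21, 33) = 3.
Since 3 divides 3, solutions exist.

Step 2: Find a particular solution using extended Euclidean algorithm.
We get u₀ = -3, v₀ = 2.
Check: 21*-3 + 33*2 = 3 = 3 ✓

Step 3: Write the general solution.
u = -3 + (33/3)t = -3 + 11t
v = 2 - (21/3)t = 2 - 7t
for any integer t.

u = -3 + 11t, v = 2 - 7t for integer t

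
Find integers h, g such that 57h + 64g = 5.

Step 1: Check solvability.
gcd(57, 64) = 1
Since 1 divides 5, solutions exist.

Step 2: Apply extended Euclidean algorithm to find gcd.
We find integers such that 57*x0 + 64*y0 = 1

Step 3: Scale the particular solution.
Multiply by 5/1 = 5:
h = 45, g = -40

Step 4: Verify.
57*(45) + 64*(-40) = 5 = 5 ✓

h = 45, g = -40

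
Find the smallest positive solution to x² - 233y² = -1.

We need x² = 233y² - 1. Try successive y:
y = 1: x² = 233·1² - 1 = 232, not a perfect square
y = 2: x² = 233·2² - 1 = 931, not a perfect square
y = 3: x² = 233·3² - 1 = 2096, not a perfect square
...
y = 1517: x² = 233·1517² - 1 = 536200336 = 23156² ✓
Check: 23156² - 233·1517² = 536200336 - 536200337 = -1 ✓

x = 23156, y = 1517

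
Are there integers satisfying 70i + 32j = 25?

Step 1: Compute gcd(70, 32).
gcd(70, 32) = 2

Step 2: Check divisibility.
Does 2 divide 25? 25 = 2 x 12 + 1, so no.

By the theorem on linear Diophantine equations, 70i + 32j = 25 has integer solutions if and only if gcd(70, 32) divides 25. Since 2 does not divide 25, no solutions exist.

No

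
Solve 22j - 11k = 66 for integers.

Step 1: Check solvability.
gcd(22, 11) = 11
Since 11 divides 66, solutions exist.

Step 2: Apply extended Euclidean algorithm to find gcd.
We find integers such that 22*x0 + 11*y0 = 11

Step 3: Scale the particular solution.
Multiply by 66/11 = 6:
j = 0, k = -6

Step 4: Verify.
22*(0) - 11*(-6) = 66 = 66 ✓

j = 0, k = -6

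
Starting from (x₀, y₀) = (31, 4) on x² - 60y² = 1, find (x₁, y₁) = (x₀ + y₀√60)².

Solutions to x² - Dy² = 1 are generated by powers of (x₀ + y₀√D).
The next solution satisfies x₁ + y₁√60 = (x₀ + y₀√60)², giving:
x₁ = x₀² + 60y₀² = 31² + 60·4² = 961 + 960 = 1921
y₁ = 2x₀y₀ = 2·31·4 = 248

Verify: 1921² - 60·248² = 3690241 - 3690240 = 1 ✓

x = 1921, y = 248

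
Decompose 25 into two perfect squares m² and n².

We need to find integers m, n > 0 such that m² + n² = 25.
Trying m = 3: n² = 25 - 3² = 25 - 9 = 16
n = 4
Check: 3² + 4² = 9 + 16 = 25 ✓

25 = 3² + 4²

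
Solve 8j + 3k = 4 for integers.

Step 1: Check solvability.
gcd(8, 3) = 1
Since 1 divides 4, solutions exist.

Step 2: Apply extended Euclidean algorithm to find gcd.
We find integers such that 8*x0 + 3*y0 = 1

Step 3: Scale the particular solution.
Multiply by 4/1 = 4:
j = -4, k = 12

Step 4: Verify.
8*(-4) + 3*(12) = 4 = 4 ✓

j = -4, k = 12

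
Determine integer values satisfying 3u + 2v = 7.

Step 1: Check solvability.
gcd(3, 2) = 1
Since 1 divides 7, solutions exist.

Step 2: Apply extended Euclidean algorithm to find gcd.
We find integers such that 3*x0 + 2*y0 = 1

Step 3: Scale the particular solution.
Multiply by 7/1 = 7:
u = 7, v = -7

Step 4: Verify.
3*(7) + 2*(-7) = 7 = 7 ✓

u = 7, v = -7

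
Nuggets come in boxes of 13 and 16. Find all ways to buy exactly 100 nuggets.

We need non-negative integers (x, y) with 13x + 16y = 100.
For each x in 0..7, check if 100 - 13x is a non-negative multiple of 16.
x = 4: 16y = 48, y = 3 ✓

(4 boxes of 13, 3 boxes of 16)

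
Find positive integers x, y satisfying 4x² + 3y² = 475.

Try small values of x and check whether (475 - 4x²)/3 is a perfect square.
x = 10: 4·10² = 400, so 3y² = 475 - 400 = 75, giving y² = 25, y = 5.
Check: 4·10² + 3·5² = 400 + 75 = 475 ✓

x = 10, y = 5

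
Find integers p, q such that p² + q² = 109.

We need to find integers p, q > 0 such that p² + q² = 109.
Trying p = 3: q² = 109 - 3² = 109 - 9 = 100
q = 10
Check: 3² + 10² = 9 + 100 = 109 ✓

109 = 3² + 10²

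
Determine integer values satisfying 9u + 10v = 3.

Step 1: Check solvability.
gcd(9, 10) = 1
Since 1 divides 3, solutions exist.

Step 2: Apply extended Euclidean algorithm to find gcd.
We find integers such that 9*x0 + 10*y0 = 1

Step 3: Scale the particular solution.
Multiply by 3/1 = 3:
u = -3, v = 3

Step 4: Verify.
9*(-3) + 10*(3) = 3 = 3 ✓

u = -3, v = 3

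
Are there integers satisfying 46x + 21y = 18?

Step 1: Compute gcd(46, 21).
gcd(46, 21) = 1

Step 2: Check divisibility.
Does 1 divide 18? 18 = 1 x 18, so yes.

By the theorem on linear Diophantine equations, 46x + 21y = 18 has integer solutions if and only if gcd(46, 21) divides 18. Since 1 | 18, solutions exist.

Yes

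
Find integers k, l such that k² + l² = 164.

We need to find integers k, l > 0 such that k² + l² = 164.
Trying k = 8: l² = 164 - 8² = 164 - 64 = 100
l = 10
Check: 8² + 10² = 64 + 100 = 164 ✓

164 = 8² + 10²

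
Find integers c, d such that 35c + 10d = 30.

Step 1: Check solvability.
gcd(35, 10) = 5
Since 5 divides 30, solutions exist.

Step 2: Apply extended Euclidean algorithm to find gcd.
We find integers such that 35*x0 + 10*y0 = 5

Step 3: Scale the particular solution.
Multiply by 30/5 = 6:
c = 6, d = -18

Step 4: Verify.
35*(6) + 10*(-18) = 30 = 30 ✓

c = 6, d = -18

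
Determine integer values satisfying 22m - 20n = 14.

Step 1: Check solvability.
gcd(22, 20) = 2
Since 2 divides 14, solutions exist.

Step 2: Apply extended Euclidean algorithm to find gcd.
We find integers such that 22*x0 + 20*y0 = 2

Step 3: Scale the particular solution.
Multiply by 14/2 = 7:
m = 7, n = 7

Step 4: Verify.
22*(7) - 20*(7) = 14 = 14 ✓

m = 7, n = 7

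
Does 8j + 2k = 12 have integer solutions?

Step 1: Compute gcd(8, 2).
gcd(8, 2) = 2

Step 2: Check divisibility.
Does 2 divide 12? 12 = 2 x 6, so yes.

By the theorem on linear Diophantine equations, 8j + 2k = 12 has integer solutions if and only if gcd(8, 2) divides 12. Since 2 | 12, solutions exist.

Yes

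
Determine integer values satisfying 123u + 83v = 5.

Step 1: Check solvability.
gcd(123, 83) = 1
Since 1 divides 5, solutions exist.

Step 2: Apply extended Euclidean algorithm to find gcd.
We find integers such that 123*x0 + 83*y0 = 1

Step 3: Scale the particular solution.
Multiply by 5/1 = 5:
u = 135, v = -200

Step 4: Verify.
123*(135) + 83*(-200) = 5 = 5 ✓

u = 135, v = -200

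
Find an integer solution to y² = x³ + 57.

Try small integer x values and check whether x³ + 57 is a perfect square.
x = 4: x³ + 57 = 4³ + 57 = 64 + 57 = 121
Is 121 a perfect square? 11² = 121 ✓
So (x, y) = (4, 11) is a solution.

x = 4, y = 11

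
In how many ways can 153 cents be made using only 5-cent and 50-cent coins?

We need non-negative integers (x, y) with 5x + 50y = 153.
For each x from 0 to 30, check if (153 - 5x) is a non-negative multiple of 50.
Solutions (x, y): none
Count: 0

0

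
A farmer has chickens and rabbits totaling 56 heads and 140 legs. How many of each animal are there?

Let c = chickens, r = rabbits.
Heads: c + r = 56
Legs: 2c + 4r = 140
From the first equation, c = 56 - r. Substitute:
2(56 - r) + 4r = 140
112 + 2r = 140
r = (140 - 112)/2 = 14
c = 56 - 14 = 42

Chickens: 42, Rabbits: 14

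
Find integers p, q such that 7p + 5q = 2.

Step 1: Check solvability.
gcd(7, 5) = 1
Since 1 divides 2, solutions exist.

Step 2: Apply extended Euclidean algorithm to find gcd.
We find integers such that 7*x0 + 5*y0 = 1

Step 3: Scale the particular solution.
Multiply by 2/1 = 2:
p = -4, q = 6

Step 4: Verify.
7*(-4) + 5*(6) = 2 = 2 ✓

p = -4, q = 6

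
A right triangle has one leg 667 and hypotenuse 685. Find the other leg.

b² = c² - a² = 469225 - 444889 = 24336
b = 156

156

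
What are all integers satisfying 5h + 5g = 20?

Step 1: Compute gcd(5, 5) = 5.
Since 5 divides 20, solutions exist.

Step 2: Find a particular solution using extended Euclidean algorithm.
We get h₀ = 0, g₀ = 4.
Check: 5*0 + 5*4 = 20 = 20 ✓

Step 3: Write the general solution.
h = 0 + (5/5)t = 0 + 1t
g = 4 - (5/5)t = 4 - 1t
for any integer t.

h = 0 + 1t, g = 4 - 1t for integer t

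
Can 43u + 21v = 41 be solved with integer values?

Step 1: Compute gcd(43, 21).
gcd(43, 21) = 1

Step 2: Check divisibility.
Does 1 divide 41? 41 = 1 x 41, so yes.

By the theorem on linear Diophantine equations, 43u + 21v = 41 has integer solutions if and only if gcd(43, 21) divides 41. Since 1 | 41, solutions exist.

Yes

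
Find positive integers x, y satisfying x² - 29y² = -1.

We need x² = 29y² - 1. Try successive y:
y = 1: x² = 29·1² - 1 = 28, not a perfect square
y = 2: x² = 29·2² - 1 = 115, not a perfect square
y = 3: x² = 29·3² - 1 = 260, not a perfect square
...
y = 13: x² = 29·13² - 1 = 4900 = 70² ✓
Check: 70² - 29·13² = 4900 - 4901 = -1 ✓

x = 70, y = 13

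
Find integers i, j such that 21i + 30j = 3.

Step 1: Check solvability.
gcd(21, 30) = 3
Since 3 divides 3, solutions exist.

Step 2: Apply extended Euclidean algorithm to find gcd.
We find integers such that 21*x0 + 30*y0 = 3

Step 3: Scale the particular solution.
Multiply by 3/3 = 1:
i = 3, j = -2

Step 4: Verify.
21*(3) + 30*(-2) = 3 = 3 ✓

i = 3, j = -2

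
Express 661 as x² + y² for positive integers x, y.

We need to find integers x, y > 0 such that x² + y² = 661.
Trying x = 6: y² = 661 - 6² = 661 - 36 = 625
y = 25
Check: 6² + 25² = 36 + 625 = 661 ✓

661 = 6² + 25²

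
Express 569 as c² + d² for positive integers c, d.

We need to find integers c, d > 0 such that c² + d² = 569.
Trying c = 13: d² = 569 - 13² = 569 - 169 = 400
d = 20
Check: 13² + 20² = 169 + 400 = 569 ✓

569 = 13² + 20²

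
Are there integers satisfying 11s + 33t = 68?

Step 1: Compute gcd(11, 33).
gcd(11, 33) = 11

Step 2: Check divisibility.
Does 11 divide 68? 68 = 11 x 6 + 2, so no.

By the theorem on linear Diophantine equations, 11s + 33t = 68 has integer solutions if and only if gcd(11, 33) divides 68. Since 11 does not divide 68, no solutions exist.

No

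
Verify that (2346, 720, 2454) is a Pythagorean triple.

Compute a² + b²:
2346² + 720² = 5503716 + 518400 = 6022116
Compute c²:
2454² = 6022116
Since 6022116 = 6022116, it is a Pythagorean triple.

Yes, it is a Pythagorean triple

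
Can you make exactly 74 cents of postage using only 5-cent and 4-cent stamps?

We need non-negative x, y with 5x + 4y = 74.
gcd(5, 4) = 1 divides 74, so integer solutions exist.
Search for a non-negative one: x = 2 gives 4y = 74 - 10 = 64, so y = 16.
Check: 5·2 + 4·16 = 74 ✓

Yes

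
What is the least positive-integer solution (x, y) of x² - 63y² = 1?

We seek the smallest positive integers (x, y) with x² - 63y² = 1, i.e., x² = 63y² + 1.
Try successive y values:
y = 1: x² = 63·1² + 1 = 64, x = 8 ✓

Verify: 8² - 63·1² = 64 - 63 = 1 ✓

x = 8, y = 1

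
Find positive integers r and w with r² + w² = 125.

We need to find integers r, w > 0 such that r² + w² = 125.
Trying r = 2: w² = 125 - 2² = 125 - 4 = 121
w = 11
Check: 2² + 11² = 4 + 121 = 125 ✓

125 = 2² + 11²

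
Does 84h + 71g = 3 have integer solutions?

Step 1: Compute gcd(84, 71).
gcd(84, 71) = 1

Step 2: Check divisibility.
Does 1 divide 3? 3 = 1 x 3, so yes.

By the theorem on linear Diophantine equations, 84h + 71g = 3 has integer solutions if and only if gcd(84, 71) divides 3. Since 1 | 3, solutions exist.

Yes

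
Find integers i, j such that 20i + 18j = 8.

Step 1: Check solvability.
gcd(20, 18) = 2
Since 2 divides 8, solutions exist.

Step 2: Apply extended Euclidean algorithm to find gcd.
We find integers such that 20*x0 + 18*y0 = 2

Step 3: Scale the particular solution.
Multiply by 8/2 = 4:
i = 4, j = -4

Step 4: Verify.
20*(4) + 18*(-4) = 8 = 8 ✓

i = 4, j = -4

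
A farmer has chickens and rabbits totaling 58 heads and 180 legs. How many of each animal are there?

Let c = chickens, r = rabbits.
Heads: c + r = 58
Legs: 2c + 4r = 180
From the first equation, c = 58 - r. Substitute:
2(58 - r) + 4r = 180
116 + 2r = 180
r = (180 - 116)/2 = 32
c = 58 - 32 = 26

Chickens: 26, Rabbits: 32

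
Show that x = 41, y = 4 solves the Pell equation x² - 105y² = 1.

Compute x² = 41² = 1681
Compute 105y² = 105·4² = 105·16 = 1680
x² - 105y² = 1681 - 1680 = 1
Since this equals 1, (41, 4) is a solution.

Yes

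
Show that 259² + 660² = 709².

Compute a² + b²:
259² + 660² = 67081 + 435600 = 502681
Compute c²:
709² = 502681
Since 502681 = 502681, it is a Pythagorean triple.

Yes, it is a Pythagorean triple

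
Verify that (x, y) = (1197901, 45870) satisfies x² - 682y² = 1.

Compute x² = 1197901² = 1434966805801
Compute 682y² = 682·45870² = 682·2104056900 = 1434966805800
x² - 682y² = 1434966805801 - 1434966805800 = 1
Since this equals 1, (1197901, 45870) is a solution.

Yes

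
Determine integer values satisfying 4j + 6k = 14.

Step 1: Check solvability.
gcd(4, 6) = 2
Since 2 divides 14, solutions exist.

Step 2: Apply extended Euclidean algorithm to find gcd.
We find integers such that 4*x0 + 6*y0 = 2

Step 3: Scale the particular solution.
Multiply by 14/2 = 7:
j = -7, k = 7

Step 4: Verify.
4*(-7) + 6*(7) = 14 = 14 ✓

j = -7, k = 7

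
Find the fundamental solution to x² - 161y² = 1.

We seek the smallest positive integers (x, y) with x² - 161y² = 1, i.e., x² = 161y² + 1.
Try successive y values:
y = 1: x² = 161·1² + 1 = 162, not a perfect square
y = 2: x² = 161·2² + 1 = 645, not a perfect square
y = 3: x² = 161·3² + 1 = 1450, not a perfect square
... continuing the search (or via continued fractions) ...
y = 928: x² = 161·928² + 1 = 138650625, x = 11775 ✓

Verify: 11775² - 161·928² = 138650625 - 138650624 = 1 ✓

x = 11775, y = 928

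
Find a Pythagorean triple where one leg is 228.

We need the other leg and hypotenuse such that 228² + x² = c².
Take x = 325, c = 397: 228² + 325² = 51984 + 105625 = 157609 = 397² ✓
Triple: (325, 228, 397)

(325, 228, 397)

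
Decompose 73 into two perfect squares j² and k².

We need to find integers j, k > 0 such that j² + k² = 73.
Trying j = 3: k² = 73 - 3² = 73 - 9 = 64
k = 8
Check: 3² + 8² = 9 + 64 = 73 ✓

73 = 3² + 8²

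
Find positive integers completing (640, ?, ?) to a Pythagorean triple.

We need the other leg and hypotenuse such that 640² + x² = c².
Take x = 312, c = 712: 640² + 312² = 409600 + 97344 = 506944 = 712² ✓
Triple: (312, 640, 712)

(312, 640, 712)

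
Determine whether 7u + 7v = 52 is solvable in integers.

Step 1: Compute gcd(7, 7).
gcd(7, 7) = 7

Step 2: Check divisibility.
Does 7 divide 52? 52 = 7 x 7 + 3, so no.

By the theorem on linear Diophantine equations, 7u + 7v = 52 has integer solutions if and only if gcd(7, 7) divides 52. Since 7 does not divide 52, no solutions exist.

No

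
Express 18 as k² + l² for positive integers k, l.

We need to find integers k, l > 0 such that k² + l² = 18.
Trying k = 3: l² = 18 - 3² = 18 - 9 = 9
l = 3
Check: 3² + 3² = 9 + 9 = 18 ✓

18 = 3² + 3²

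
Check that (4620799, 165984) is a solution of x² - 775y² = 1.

Compute x² = 4620799² = 21351783398401
Compute 775y² = 775·165984² = 775·27550688256 = 21351783398400
x² - 775y² = 21351783398401 - 21351783398400 = 1
Since this equals 1, (4620799, 165984) is a solution.

Yes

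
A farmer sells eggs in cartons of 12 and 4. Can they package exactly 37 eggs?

We need non-negative a, b with 12a + 4b = 37.
gcd(12, 4) = 4, and 4 does not divide 37.
No integer solutions exist.

No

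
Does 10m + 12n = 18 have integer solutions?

Step 1: Compute gcd(10, 12).
gcd(10, 12) = 2

Step 2: Check divisibility.
Does 2 divide 18? 18 = 2 x 9, so yes.

By the theorem on linear Diophantine equations, 10m + 12n = 18 has integer solutions if and only if gcd(10, 12) divides 18. Since 2 | 18, solutions exist.

Yes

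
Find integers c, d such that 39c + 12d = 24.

Step 1: Check solvability.
gcd(39, 12) = 3
Since 3 divides 24, solutions exist.

Step 2: Apply extended Euclidean algorithm to find gcd.
We find integers such that 39*x0 + 12*y0 = 3

Step 3: Scale the particular solution.
Multiply by 24/3 = 8:
c = 8, d = -24

Step 4: Verify.
39*(8) + 12*(-24) = 24 = 24 ✓

c = 8, d = -24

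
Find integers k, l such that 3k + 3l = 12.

Step 1: Check solvability.
gcd(3, 3) = 3
Since 3 divides 12, solutions exist.

Step 2: Apply extended Euclidean algorithm to find gcd.
We find integers such that 3*x0 + 3*y0 = 3

Step 3: Scale the particular solution.
Multiply by 12/3 = 4:
k = 0, l = 4

Step 4: Verify.
3*(0) + 3*(4) = 12 = 12 ✓

k = 0, l = 4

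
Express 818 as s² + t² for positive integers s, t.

We need to find integers s, t > 0 such that s² + t² = 818.
Trying s = 17: t² = 818 - 17² = 818 - 289 = 529
t = 23
Check: 17² + 23² = 289 + 529 = 818 ✓

818 = 17² + 23²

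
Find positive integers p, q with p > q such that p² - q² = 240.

Factor: p² - q² = (p+q)(p-q) = 240.
We need two factors of 240 with the same parity.
Use p+q = 120 and p-q = 2 (product 120·2 = 240).
Adding: 2p = 122, so p = 61.
Subtracting: 2q = 118, so q = 59.
Check: 61² - 59² = 3721 - 3481 = 240 ✓

p = 61, q = 59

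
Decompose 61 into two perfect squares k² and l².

We need to find integers k, l > 0 such that k² + l² = 61.
Trying k = 5: l² = 61 - 5² = 61 - 25 = 36
l = 6
Check: 5² + 6² = 25 + 36 = 61 ✓

61 = 5² + 6²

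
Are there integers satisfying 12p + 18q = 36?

Step 1: Compute gcd(12, 18).
gcd(12, 18) = 6

Step 2: Check divisibility.
Does 6 divide 36? 36 = 6 x 6, so yes.

By the theorem on linear Diophantine equations, 12p + 18q = 36 has integer solutions if and only if gcd(12, 18) divides 36. Since 6 | 36, solutions exist.

Yes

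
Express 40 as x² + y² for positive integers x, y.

We need to find integers x, y > 0 such that x² + y² = 40.
Trying x = 2: y² = 40 - 2² = 40 - 4 = 36
y = 6
Check: 2² + 6² = 4 + 36 = 40 ✓

40 = 2² + 6²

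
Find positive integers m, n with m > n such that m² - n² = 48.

Factor: m² - n² = (m+n)(m-n) = 48.
We need two factors of 48 with the same parity.
Use m+n = 24 and m-n = 2 (product 24·2 = 48).
Adding: 2m = 26, so m = 13.
Subtracting: 2n = 22, so n = 11.
Check: 13² - 11² = 169 - 121 = 48 ✓

m = 13, n = 11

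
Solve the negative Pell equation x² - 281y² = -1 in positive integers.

We need x² = 281y² - 1. Try successive y:
y = 1: x² = 281·1² - 1 = 280, not a perfect square
y = 2: x² = 281·2² - 1 = 1123, not a perfect square
y = 3: x² = 281·3² - 1 = 2528, not a perfect square
...
y = 63445: x² = 281·63445² - 1 = 1131100315024 = 1063532² ✓
Check: 1063532² - 281·63445² = 1131100315024 - 1131100315025 = -1 ✓

x = 1063532, y = 63445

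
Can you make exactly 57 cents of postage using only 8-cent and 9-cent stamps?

We need non-negative x, y with 8x + 9y = 57.
gcd(8, 9) = 1 divides 57, so integer solutions exist.
Search for a non-negative one: x = 6 gives 9y = 57 - 48 = 9, so y = 1.
Check: 8·6 + 9·1 = 57 ✓

Yes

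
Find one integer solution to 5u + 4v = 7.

Step 1: Check solvability.
gcd(5, 4) = 1
Since 1 divides 7, solutions exist.

Step 2: Apply extended Euclidean algorithm to find gcd.
We find integers such that 5*x0 + 4*y0 = 1

Step 3: Scale the particular solution.
Multiply by 7/1 = 7:
u = 7, v = -7

Step 4: Verify.
5*(7) + 4*(-7) = 7 = 7 ✓

u = 7, v = -7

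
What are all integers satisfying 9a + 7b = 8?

Step 1: Compute gcd(9, 7) = 1.
Since 1 divides 8, solutions exist.

Step 2: Find a particular solution using extended Euclidean algorithm.
We get a₀ = -24, b₀ = 32.
Check: 9*-24 + 7*32 = 8 = 8 ✓

Step 3: Write the general solution.
a = -24 + (7/1)t = -24 + 7t
b = 32 - (9/1)t = 32 - 9t
for any integer t.

a = -24 + 7t, b = 32 - 9t for integer t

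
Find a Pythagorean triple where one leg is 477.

We need the other leg and hypotenuse such that 477² + x² = c².
Take x = 1364, c = 1445: 477² + 1364² = 227529 + 1860496 = 2088025 = 1445² ✓
Triple: (477, 1364, 1445)

(477, 1364, 1445)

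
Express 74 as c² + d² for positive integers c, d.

We need to find integers c, d > 0 such that c² + d² = 74.
Trying c = 5: d² = 74 - 5² = 74 - 25 = 49
d = 7
Check: 5² + 7² = 25 + 49 = 74 ✓

74 = 5² + 7²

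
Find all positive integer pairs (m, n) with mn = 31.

The positive divisors of 31 are: 1, 31.
Each divisor d gives the pair (d, 31/d):
(1, 31), (31, 1)

(1, 31), (31, 1)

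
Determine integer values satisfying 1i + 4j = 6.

Step 1: Check solvability.
gcd(1, 4) = 1
Since 1 divides 6, solutions exist.

Step 2: Apply extended Euclidean algorithm to find gcd.
We find integers such that 1*x0 + 4*y0 = 1

Step 3: Scale the particular solution.
Multiply by 6/1 = 6:
i = 6, j = 0

Step 4: Verify.
1*(6) + 4*(0) = 6 = 6 ✓

i = 6, j = 0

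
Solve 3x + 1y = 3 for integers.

Step 1: Check solvability.
gcd(3, 1) = 1
Since 1 divides 3, solutions exist.

Step 2: Apply extended Euclidean algorithm to find gcd.
We find integers such that 3*x0 + 1*y0 = 1

Step 3: Scale the particular solution.
Multiply by 3/1 = 3:
x = 0, y = 3

Step 4: Verify.
3*(0) + 1*(3) = 3 = 3 ✓

x = 0, y = 3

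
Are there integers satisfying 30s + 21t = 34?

Step 1: Compute gcd(30, 21).
gcd(30, 21) = 3

Step 2: Check divisibility.
Does 3 divide 34? 34 = 3 x 11 + 1, so no.

By the theorem on linear Diophantine equations, 30s + 21t = 34 has integer solutions if and only if gcd(30, 21) divides 34. Since 3 does not divide 34, no solutions exist.

No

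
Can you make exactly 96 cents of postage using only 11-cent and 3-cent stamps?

We need non-negative x, y with 11x + 3y = 96.
gcd(11, 3) = 1 divides 96, so integer solutions exist.
Search for a non-negative one: x = 0 gives 3y = 96 - 0 = 96, so y = 32.
Check: 11·0 + 3·32 = 96 ✓

Yes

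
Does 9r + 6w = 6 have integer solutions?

Step 1: Compute gcd(9, 6).
gcd(9, 6) = 3

Step 2: Check divisibility.
Does 3 divide 6? 6 = 3 x 2, so yes.

By the theorem on linear Diophantine equations, 9r + 6w = 6 has integer solutions if and only if gcd(9, 6) divides 6. Since 3 | 6, solutions exist.

Yes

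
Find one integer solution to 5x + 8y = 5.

Step 1: Check solvability.
gcd(5, 8) = 1
Since 1 divides 5, solutions exist.

Step 2: Apply extended Euclidean algorithm to find gcd.
We find integers such that 5*x0 + 8*y0 = 1

Step 3: Scale the particular solution.
Multiply by 5/1 = 5:
x = -15, y = 10

Step 4: Verify.
5*(-15) + 8*(10) = 5 = 5 ✓

x = -15, y = 10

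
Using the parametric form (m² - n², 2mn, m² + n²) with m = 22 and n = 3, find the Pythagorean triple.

a = m² - n² = 484 - 9 = 475
b = 2mn = 2·22·3 = 132
c = m² + n² = 484 + 9 = 493
Verify: 475² + 132² = 225625 + 17424 = 243049 = 493² ✓

(475, 132, 493)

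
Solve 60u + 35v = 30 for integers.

Step 1: Check solvability.
gcd(60, 35) = 5
Since 5 divides 30, solutions exist.

Step 2: Apply extended Euclidean algorithm to find gcd.
We find integers such that 60*x0 + 35*y0 = 5

Step 3: Scale the particular solution.
Multiply by 30/5 = 6:
u = 18, v = -30

Step 4: Verify.
60*(18) + 35*(-30) = 30 = 30 ✓

u = 18, v = -30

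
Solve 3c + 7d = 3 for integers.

Step 1: Check solvability.
gcd(3, 7) = 1
Since 1 divides 3, solutions exist.

Step 2: Apply extended Euclidean algorithm to find gcd.
We find integers such that 3*x0 + 7*y0 = 1

Step 3: Scale the particular solution.
Multiply by 3/1 = 3:
c = -6, d = 3

Step 4: Verify.
3*(-6) + 7*(3) = 3 = 3 ✓

c = -6, d = 3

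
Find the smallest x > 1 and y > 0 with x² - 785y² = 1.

We seek the smallest positive integers (x, y) with x² - 785y² = 1, i.e., x² = 785y² + 1.
Try successive y values:
y = 1: x² = 785·1² + 1 = 786, not a perfect square
y = 2: x² = 785·2² + 1 = 3141, not a perfect square
y = 3: x² = 785·3² + 1 = 7066, not a perfect square
... continuing the search (or via continued fractions) ...
y = 56: x² = 785·56² + 1 = 2461761, x = 1569 ✓

Verify: 1569² - 785·56² = 2461761 - 2461760 = 1 ✓

x = 1569, y = 56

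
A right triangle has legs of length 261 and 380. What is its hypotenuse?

c² = a² + b² = 261² + 380² = 68121 + 144400 = 212521
c = 461

461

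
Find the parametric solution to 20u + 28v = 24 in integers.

Step 1: Compute gcd(20, 28) = 4.
Since 4 divides 24, solutions exist.

Step 2: Find a particular solution using extended Euclidean algorithm.
We get u₀ = 18, v₀ = -12.
Check: 20*18 + 28*-12 = 24 = 24 ✓

Step 3: Write the general solution.
u = 18 + (28/4)t = 18 + 7t
v = -12 - (20/4)t = -12 - 5t
for any integer t.

u = 18 + 7t, v = -12 - 5t for integer t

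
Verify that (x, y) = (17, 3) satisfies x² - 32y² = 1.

Compute x² = 17² = 289
Compute 32y² = 32·3² = 32·9 = 288
x² - 32y² = 289 - 288 = 1
Since this equals 1, (17, 3) is a solution.

Yes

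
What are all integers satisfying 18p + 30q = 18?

Step 1: Compute gcd(18, 30) = 6.
Since 6 divides 18, solutions exist.

Step 2: Find a particular solution using extended Euclidean algorithm.
We get p₀ = 6, q₀ = -3.
Check: 18*6 + 30*-3 = 18 = 18 ✓

Step 3: Write the general solution.
p = 6 + (30/6)t = 6 + 5t
q = -3 - (18/6)t = -3 - 3t
for any integer t.

p = 6 + 5t, q = -3 - 3t for integer t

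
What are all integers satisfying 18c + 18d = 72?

Step 1: Compute gcd(18, 18) = 18.
Since 18 divides 72, solutions exist.

Step 2: Find a particular solution using extended Euclidean algorithm.
We get c₀ = 0, d₀ = 4.
Check: 18*0 + 18*4 = 72 = 72 ✓

Step 3: Write the general solution.
c = 0 + (18/18)t = 0 + 1t
d = 4 - (18/18)t = 4 - 1t
for any integer t.

c = 0 + 1t, d = 4 - 1t for integer t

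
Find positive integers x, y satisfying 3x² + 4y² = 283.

Try small values of x and check whether (283 - 3x²)/4 is a perfect square.
x = 3: 3·3² = 27, so 4y² = 283 - 27 = 256, giving y² = 64, y = 8.
Check: 3·3² + 4·8² = 27 + 256 = 283 ✓

x = 3, y = 8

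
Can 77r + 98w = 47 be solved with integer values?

Step 1: Compute gcd(77, 98).
gcd(77, 98) = 7

Step 2: Check divisibility.
Does 7 divide 47? 47 = 7 x 6 + 5, so no.

By the theorem on linear Diophantine equations, 77r + 98w = 47 has integer solutions if and only if gcd(77, 98) divides 47. Since 7 does not divide 47, no solutions exist.

No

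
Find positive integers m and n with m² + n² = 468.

We need to find integers m, n > 0 such that m² + n² = 468.
Trying m = 12: n² = 468 - 12² = 468 - 144 = 324
n = 18
Check: 12² + 18² = 144 + 324 = 468 ✓

468 = 12² + 18²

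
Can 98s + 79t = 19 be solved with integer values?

Step 1: Compute gcd(98, 79).
gcd(98, 79) = 1

Step 2: Check divisibility.
Does 1 divide 19? 19 = 1 x 19, so yes.

By the theorem on linear Diophantine equations, 98s + 79t = 19 has integer solutions if and only if gcd(98, 79) divides 19. Since 1 | 19, solutions exist.

Yes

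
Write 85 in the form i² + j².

We need to find integers i, j > 0 such that i² + j² = 85.
Trying i = 2: j² = 85 - 2² = 85 - 4 = 81
j = 9
Check: 2² + 9² = 4 + 81 = 85 ✓

85 = 2² + 9²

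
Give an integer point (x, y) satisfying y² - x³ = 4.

Try small integer x values and check whether x³ + 4 is a perfect square.
x = 0: x³ + 4 = 0³ + 4 = 0 + 4 = 4
Is 4 a perfect square? 2² = 4 ✓
So (x, y) = (0, -2) is a solution.

x = 0, y = -2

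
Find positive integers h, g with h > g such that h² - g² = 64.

Factor: h² - g² = (h+g)(h-g) = 64.
We need two factors of 64 with the same parity.
Use h+g = 32 and h-g = 2 (product 32·2 = 64).
Adding: 2h = 34, so h = 17.
Subtracting: 2g = 30, so g = 15.
Check: 17² - 15² = 289 - 225 = 64 ✓

h = 17, g = 15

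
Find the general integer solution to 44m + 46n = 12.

Step 1: Compute gcd(44, 46) = 2.
Since 2 divides 12, solutions exist.

Step 2: Find a particular solution using extended Euclidean algorithm.
We get m₀ = -6, n₀ = 6.
Check: 44*-6 + 46*6 = 12 = 12 ✓

Step 3: Write the general solution.
m = -6 + (46/2)t = -6 + 23t
n = 6 - (44/2)t = 6 - 22t
for any integer t.

m = -6 + 23t, n = 6 - 22t for integer t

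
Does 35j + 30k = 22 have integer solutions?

Step 1: Compute gcd(35, 30).
gcd(35, 30) = 5

Step 2: Check divisibility.
Does 5 divide 22? 22 = 5 x 4 + 2, so no.

By the theorem on linear Diophantine equations, 35j + 30k = 22 has integer solutions if and only if gcd(35, 30) divides 22. Since 5 does not divide 22, no solutions exist.

No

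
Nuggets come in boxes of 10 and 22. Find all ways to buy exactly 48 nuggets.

We need non-negative integers (x, y) with 10x + 22y = 48.
For each x in 0..4, check if 48 - 10x is a non-negative multiple of 22.
No x yields an integer y ≥ 0.

No solution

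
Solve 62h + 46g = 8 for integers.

Step 1: Check solvability.
gcd(62, 46) = 2
Since 2 divides 8, solutions exist.

Step 2: Apply extended Euclidean algorithm to find gcd.
We find integers such that 62*x0 + 46*y0 = 2

Step 3: Scale the particular solution.
Multiply by 8/2 = 4:
h = 12, g = -16

Step 4: Verify.
62*(12) + 46*(-16) = 8 = 8 ✓

h = 12, g = -16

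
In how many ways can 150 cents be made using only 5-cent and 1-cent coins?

We need non-negative integers (x, y) with 5x + 1y = 150.
For each x from 0 to 30, check if (150 - 5x) is a non-negative multiple of 1.
Solutions (x, y): (0,150), (1,145), (2,140), (3,135), ...
Count: 31

31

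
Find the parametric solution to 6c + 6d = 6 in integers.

Step 1: Compute gcd(6, 6) = 6.
Since 6 divides 6, solutions exist.

Step 2: Find a particular solution using extended Euclidean algorithm.
We get c₀ = 0, d₀ = 1.
Check: 6*0 + 6*1 = 6 = 6 ✓

Step 3: Write the general solution.
c = 0 + (6/6)t = 0 + 1t
d = 1 - (6/6)t = 1 - 1t
for any integer t.

c = 0 + 1t, d = 1 - 1t for integer t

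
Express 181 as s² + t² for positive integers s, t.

We need to find integers s, t > 0 such that s² + t² = 181.
Trying s = 9: t² = 181 - 9² = 181 - 81 = 100
t = 10
Check: 9² + 10² = 81 + 100 = 181 ✓

181 = 9² + 10²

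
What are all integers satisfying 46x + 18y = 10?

Step 1: Compute gcd(46, 18) = 2.
Since 2 divides 10, solutions exist.

Step 2: Find a particular solution using extended Euclidean algorithm.
We get x₀ = 10, y₀ = -25.
Check: 46*10 + 18*-25 = 10 = 10 ✓

Step 3: Write the general solution.
x = 10 + (18/2)t = 10 + 9t
y = -25 - (46/2)t = -25 - 23t
for any integer t.

x = 10 + 9t, y = -25 - 23t for integer t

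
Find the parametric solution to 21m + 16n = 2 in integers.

Step 1: Compute gcd(21, 16) = 1.
Since 1 divides 2, solutions exist.

Step 2: Find a particular solution using extended Euclidean algorithm.
We get m₀ = -6, n₀ = 8.
Check: 21*-6 + 16*8 = 2 = 2 ✓

Step 3: Write the general solution.
m = -6 + (16/1)t = -6 + 16t
n = 8 - (21/1)t = 8 - 21t
for any integer t.

m = -6 + 16t, n = 8 - 21t for integer t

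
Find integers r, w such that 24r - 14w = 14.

Step 1: Check solvability.
gcd(24, 14) = 2
Since 2 divides 14, solutions exist.

Step 2: Apply extended Euclidean algorithm to find gcd.
We find integers such that 24*x0 + 14*y0 = 2

Step 3: Scale the particular solution.
Multiply by 14/2 = 7:
r = 21, w = 35

Step 4: Verify.
24*(21) - 14*(35) = 14 = 14 ✓

r = 21, w = 35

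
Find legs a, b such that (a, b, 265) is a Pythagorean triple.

We need a² + b² = 265² = 70225.
Trying: 23² + 264² = 529 + 69696 = 70225 ✓

(23, 264, 265)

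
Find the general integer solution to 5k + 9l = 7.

Step 1: Compute gcd(5, 9) = 1.
Since 1 divides 7, solutions exist.

Step 2: Find a particular solution using extended Euclidean algorithm.
We get k₀ = 14, l₀ = -7.
Check: 5*14 + 9*-7 = 7 = 7 ✓

Step 3: Write the general solution.
k = 14 + (9/1)t = 14 + 9t
l = -7 - (5/1)t = -7 - 5t
for any integer t.

k = 14 + 9t, l = -7 - 5t for integer t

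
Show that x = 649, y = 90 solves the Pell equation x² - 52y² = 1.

Compute x² = 649² = 421201
Compute 52y² = 52·90² = 52·8100 = 421200
x² - 52y² = 421201 - 421200 = 1
Since this equals 1, (649, 90) is a solution.

Yes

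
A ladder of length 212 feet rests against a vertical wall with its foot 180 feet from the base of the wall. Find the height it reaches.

The ladder, wall, and ground form a right triangle with hypotenuse 212 and one leg 180.
By the Pythagorean theorem: h² = 212² - 180² = 44944 - 32400 = 12544
h = √12544 = 112 feet

112 feet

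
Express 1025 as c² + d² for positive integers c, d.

We need to find integers c, d > 0 such that c² + d² = 1025.
Trying c = 1: d² = 1025 - 1² = 1025 - 1 = 1024
d = 32
Check: 1² + 32² = 1 + 1024 = 1025 ✓

1025 = 1² + 32²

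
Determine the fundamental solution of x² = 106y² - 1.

We need x² = 106y² - 1. Try successive y:
y = 1: x² = 106·1² - 1 = 105, not a perfect square
y = 2: x² = 106·2² - 1 = 423, not a perfect square
y = 3: x² = 106·3² - 1 = 953, not a perfect square
...
y = 389: x² = 106·389² - 1 = 16040025 = 4005² ✓
Check: 4005² - 106·389² = 16040025 - 16040026 = -1 ✓

x = 4005, y = 389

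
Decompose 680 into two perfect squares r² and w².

We need to find integers r, w > 0 such that r² + w² = 680.
Trying r = 2: w² = 680 - 2² = 680 - 4 = 676
w = 26
Check: 2² + 26² = 4 + 676 = 680 ✓

680 = 2² + 26²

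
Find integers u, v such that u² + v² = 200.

We need to find integers u, v > 0 such that u² + v² = 200.
Trying u = 2: v² = 200 - 2² = 200 - 4 = 196
v = 14
Check: 2² + 14² = 4 + 196 = 200 ✓

200 = 2² + 14²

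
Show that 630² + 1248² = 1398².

Compute a² + b² = 630² + 1248² = 396900 + 1557504 = 1954404
Compute c² = 1398² = 1954404
Since 1954404 = 1954404, confirmed.

Yes, it is a Pythagorean triple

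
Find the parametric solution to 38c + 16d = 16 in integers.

Step 1: Compute gcd(38, 16) = 2.
Since 2 divides 16, solutions exist.

Step 2: Find a particular solution using extended Euclidean algorithm.
We get c₀ = 24, d₀ = -56.
Check: 38*24 + 16*-56 = 16 = 16 ✓

Step 3: Write the general solution.
c = 24 + (16/2)t = 24 + 8t
d = -56 - (38/2)t = -56 - 19t
for any integer t.

c = 24 + 8t, d = -56 - 19t for integer t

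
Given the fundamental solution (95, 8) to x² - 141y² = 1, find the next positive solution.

Solutions to x² - Dy² = 1 are generated by powers of (x₀ + y₀√D).
The next solution satisfies x₁ + y₁√141 = (x₀ + y₀√141)², giving:
x₁ = x₀² + 141y₀² = 95² + 141·8² = 9025 + 9024 = 18049
y₁ = 2x₀y₀ = 2·95·8 = 1520

Verify: 18049² - 141·1520² = 325766401 - 325766400 = 1 ✓

x = 18049, y = 1520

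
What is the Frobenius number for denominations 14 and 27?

For two coprime denominations a and b, the Frobenius number (largest value not representable as a non-negative combination) is ab - a - b.
Here gcd(14, 27) = 1, so they are coprime.
F(14, 27) = 14·27 - 14 - 27 = 378 - 41 = 337

337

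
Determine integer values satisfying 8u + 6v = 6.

Step 1: Check solvability.
gcd(8, 6) = 2
Since 2 divides 6, solutions exist.

Step 2: Apply extended Euclidean algorithm to find gcd.
We find integers such that 8*x0 + 6*y0 = 2

Step 3: Scale the particular solution.
Multiply by 6/2 = 3:
u = 3, v = -3

Step 4: Verify.
8*(3) + 6*(-3) = 6 = 6 ✓

u = 3, v = -3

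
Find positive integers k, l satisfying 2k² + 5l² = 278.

Try small values of k and check whether (278 - 2k²)/5 is a perfect square.
k = 7: 2·7² = 98, so 5l² = 278 - 98 = 180, giving l² = 36, l = 6.
Check: 2·7² + 5·6² = 98 + 180 = 278 ✓

k = 7, l = 6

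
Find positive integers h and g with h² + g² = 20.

We need to find integers h, g > 0 such that h² + g² = 20.
Trying h = 2: g² = 20 - 2² = 20 - 4 = 16
g = 4
Check: 2² + 4² = 4 + 16 = 20 ✓

20 = 2² + 4²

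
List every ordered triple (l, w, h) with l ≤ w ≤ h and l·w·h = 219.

Iterate l from 1 to ⌊219^(1/3)⌋. For each l dividing 219, iterate w ≥ l with w dividing 219/l, and set h = 219/(l·w).
Triples found (2): (1×1×219), (1×3×73)

(1×1×219), (1×3×73)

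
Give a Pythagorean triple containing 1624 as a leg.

We need the other leg and hypotenuse such that 1624² + x² = c².
Take x = 57, c = 1625: 1624² + 57² = 2637376 + 3249 = 2640625 = 1625² ✓
Triple: (57, 1624, 1625)

(57, 1624, 1625)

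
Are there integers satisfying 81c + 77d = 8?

Step 1: Compute gcd(81, 77).
gcd(81, 77) = 1

Step 2: Check divisibility.
Does 1 divide 8? 8 = 1 x 8, so yes.

By the theorem on linear Diophantine equations, 81c + 77d = 8 has integer solutions if and only if gcd(81, 77) divides 8. Since 1 | 8, solutions exist.

Yes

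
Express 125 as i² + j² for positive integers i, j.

We need to find integers i, j > 0 such that i² + j² = 125.
Trying i = 2: j² = 125 - 2² = 125 - 4 = 121
j = 11
Check: 2² + 11² = 4 + 121 = 125 ✓

125 = 2² + 11²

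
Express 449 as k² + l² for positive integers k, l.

We need to find integers k, l > 0 such that k² + l² = 449.
Trying k = 7: l² = 449 - 7² = 449 - 49 = 400
l = 20
Check: 7² + 20² = 49 + 400 = 449 ✓

449 = 7² + 20²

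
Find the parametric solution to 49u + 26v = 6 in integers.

Step 1: Compute gcd(49, 26) = 1.
Since 1 divides 6, solutions exist.

Step 2: Find a particular solution using extended Euclidean algorithm.
We get u₀ = -54, v₀ = 102.
Check: 49*-54 + 26*102 = 6 = 6 ✓

Step 3: Write the general solution.
u = -54 + (26/1)t = -54 + 26t
v = 102 - (49/1)t = 102 - 49t
for any integer t.

u = -54 + 26t, v = 102 - 49t for integer t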